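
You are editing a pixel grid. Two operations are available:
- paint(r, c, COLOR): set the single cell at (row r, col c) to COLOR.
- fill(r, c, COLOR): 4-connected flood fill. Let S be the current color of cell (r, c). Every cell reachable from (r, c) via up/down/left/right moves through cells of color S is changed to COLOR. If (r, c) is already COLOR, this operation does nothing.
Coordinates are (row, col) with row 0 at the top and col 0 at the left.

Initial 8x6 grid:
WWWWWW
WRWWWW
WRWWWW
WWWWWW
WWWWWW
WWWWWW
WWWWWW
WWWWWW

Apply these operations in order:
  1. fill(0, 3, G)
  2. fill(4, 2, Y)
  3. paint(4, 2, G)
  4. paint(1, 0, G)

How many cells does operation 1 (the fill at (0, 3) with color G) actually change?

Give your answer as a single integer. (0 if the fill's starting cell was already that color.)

After op 1 fill(0,3,G) [46 cells changed]:
GGGGGG
GRGGGG
GRGGGG
GGGGGG
GGGGGG
GGGGGG
GGGGGG
GGGGGG

Answer: 46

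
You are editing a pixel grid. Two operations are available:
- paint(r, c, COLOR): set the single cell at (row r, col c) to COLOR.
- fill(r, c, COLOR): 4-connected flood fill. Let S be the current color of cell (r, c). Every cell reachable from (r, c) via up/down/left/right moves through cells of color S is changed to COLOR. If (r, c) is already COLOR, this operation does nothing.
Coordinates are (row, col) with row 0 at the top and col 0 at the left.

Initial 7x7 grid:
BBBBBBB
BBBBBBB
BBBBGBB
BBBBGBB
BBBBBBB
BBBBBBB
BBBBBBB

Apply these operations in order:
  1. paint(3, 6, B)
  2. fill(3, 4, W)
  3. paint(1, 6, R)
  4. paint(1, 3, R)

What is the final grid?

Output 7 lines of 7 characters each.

Answer: BBBBBBB
BBBRBBR
BBBBWBB
BBBBWBB
BBBBBBB
BBBBBBB
BBBBBBB

Derivation:
After op 1 paint(3,6,B):
BBBBBBB
BBBBBBB
BBBBGBB
BBBBGBB
BBBBBBB
BBBBBBB
BBBBBBB
After op 2 fill(3,4,W) [2 cells changed]:
BBBBBBB
BBBBBBB
BBBBWBB
BBBBWBB
BBBBBBB
BBBBBBB
BBBBBBB
After op 3 paint(1,6,R):
BBBBBBB
BBBBBBR
BBBBWBB
BBBBWBB
BBBBBBB
BBBBBBB
BBBBBBB
After op 4 paint(1,3,R):
BBBBBBB
BBBRBBR
BBBBWBB
BBBBWBB
BBBBBBB
BBBBBBB
BBBBBBB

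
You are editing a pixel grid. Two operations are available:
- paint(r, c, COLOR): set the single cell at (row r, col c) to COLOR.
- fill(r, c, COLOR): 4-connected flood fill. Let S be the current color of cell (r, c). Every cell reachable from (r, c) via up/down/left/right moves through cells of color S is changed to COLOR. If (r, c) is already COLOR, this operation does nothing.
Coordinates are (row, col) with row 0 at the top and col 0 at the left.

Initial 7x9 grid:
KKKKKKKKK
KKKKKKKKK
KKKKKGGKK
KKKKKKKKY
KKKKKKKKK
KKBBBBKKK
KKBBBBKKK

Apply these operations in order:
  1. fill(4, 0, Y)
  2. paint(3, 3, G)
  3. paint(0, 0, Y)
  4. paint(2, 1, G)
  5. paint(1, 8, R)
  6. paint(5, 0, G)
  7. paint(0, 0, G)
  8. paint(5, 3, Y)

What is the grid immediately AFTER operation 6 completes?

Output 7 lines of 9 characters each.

After op 1 fill(4,0,Y) [52 cells changed]:
YYYYYYYYY
YYYYYYYYY
YYYYYGGYY
YYYYYYYYY
YYYYYYYYY
YYBBBBYYY
YYBBBBYYY
After op 2 paint(3,3,G):
YYYYYYYYY
YYYYYYYYY
YYYYYGGYY
YYYGYYYYY
YYYYYYYYY
YYBBBBYYY
YYBBBBYYY
After op 3 paint(0,0,Y):
YYYYYYYYY
YYYYYYYYY
YYYYYGGYY
YYYGYYYYY
YYYYYYYYY
YYBBBBYYY
YYBBBBYYY
After op 4 paint(2,1,G):
YYYYYYYYY
YYYYYYYYY
YGYYYGGYY
YYYGYYYYY
YYYYYYYYY
YYBBBBYYY
YYBBBBYYY
After op 5 paint(1,8,R):
YYYYYYYYY
YYYYYYYYR
YGYYYGGYY
YYYGYYYYY
YYYYYYYYY
YYBBBBYYY
YYBBBBYYY
After op 6 paint(5,0,G):
YYYYYYYYY
YYYYYYYYR
YGYYYGGYY
YYYGYYYYY
YYYYYYYYY
GYBBBBYYY
YYBBBBYYY

Answer: YYYYYYYYY
YYYYYYYYR
YGYYYGGYY
YYYGYYYYY
YYYYYYYYY
GYBBBBYYY
YYBBBBYYY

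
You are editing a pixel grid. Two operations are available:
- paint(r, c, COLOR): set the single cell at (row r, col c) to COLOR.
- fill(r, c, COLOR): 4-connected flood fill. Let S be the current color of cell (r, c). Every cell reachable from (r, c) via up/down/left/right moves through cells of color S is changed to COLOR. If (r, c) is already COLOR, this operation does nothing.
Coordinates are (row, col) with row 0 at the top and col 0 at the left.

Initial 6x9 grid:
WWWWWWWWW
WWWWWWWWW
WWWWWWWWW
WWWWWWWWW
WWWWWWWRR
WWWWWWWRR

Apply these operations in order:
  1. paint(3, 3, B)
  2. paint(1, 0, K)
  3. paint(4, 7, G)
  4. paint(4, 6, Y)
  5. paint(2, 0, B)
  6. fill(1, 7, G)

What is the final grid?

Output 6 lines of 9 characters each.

Answer: GGGGGGGGG
KGGGGGGGG
BGGGGGGGG
GGGBGGGGG
GGGGGGYGR
GGGGGGGRR

Derivation:
After op 1 paint(3,3,B):
WWWWWWWWW
WWWWWWWWW
WWWWWWWWW
WWWBWWWWW
WWWWWWWRR
WWWWWWWRR
After op 2 paint(1,0,K):
WWWWWWWWW
KWWWWWWWW
WWWWWWWWW
WWWBWWWWW
WWWWWWWRR
WWWWWWWRR
After op 3 paint(4,7,G):
WWWWWWWWW
KWWWWWWWW
WWWWWWWWW
WWWBWWWWW
WWWWWWWGR
WWWWWWWRR
After op 4 paint(4,6,Y):
WWWWWWWWW
KWWWWWWWW
WWWWWWWWW
WWWBWWWWW
WWWWWWYGR
WWWWWWWRR
After op 5 paint(2,0,B):
WWWWWWWWW
KWWWWWWWW
BWWWWWWWW
WWWBWWWWW
WWWWWWYGR
WWWWWWWRR
After op 6 fill(1,7,G) [46 cells changed]:
GGGGGGGGG
KGGGGGGGG
BGGGGGGGG
GGGBGGGGG
GGGGGGYGR
GGGGGGGRR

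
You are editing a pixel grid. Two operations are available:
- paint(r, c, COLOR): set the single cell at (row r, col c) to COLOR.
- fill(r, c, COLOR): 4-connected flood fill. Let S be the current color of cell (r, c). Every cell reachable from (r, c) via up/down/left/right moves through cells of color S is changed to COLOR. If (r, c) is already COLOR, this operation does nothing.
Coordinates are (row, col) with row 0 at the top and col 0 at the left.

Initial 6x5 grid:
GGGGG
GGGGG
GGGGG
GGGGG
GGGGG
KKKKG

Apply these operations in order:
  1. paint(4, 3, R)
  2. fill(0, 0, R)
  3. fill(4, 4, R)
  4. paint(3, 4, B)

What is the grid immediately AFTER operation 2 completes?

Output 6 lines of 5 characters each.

Answer: RRRRR
RRRRR
RRRRR
RRRRR
RRRRR
KKKKR

Derivation:
After op 1 paint(4,3,R):
GGGGG
GGGGG
GGGGG
GGGGG
GGGRG
KKKKG
After op 2 fill(0,0,R) [25 cells changed]:
RRRRR
RRRRR
RRRRR
RRRRR
RRRRR
KKKKR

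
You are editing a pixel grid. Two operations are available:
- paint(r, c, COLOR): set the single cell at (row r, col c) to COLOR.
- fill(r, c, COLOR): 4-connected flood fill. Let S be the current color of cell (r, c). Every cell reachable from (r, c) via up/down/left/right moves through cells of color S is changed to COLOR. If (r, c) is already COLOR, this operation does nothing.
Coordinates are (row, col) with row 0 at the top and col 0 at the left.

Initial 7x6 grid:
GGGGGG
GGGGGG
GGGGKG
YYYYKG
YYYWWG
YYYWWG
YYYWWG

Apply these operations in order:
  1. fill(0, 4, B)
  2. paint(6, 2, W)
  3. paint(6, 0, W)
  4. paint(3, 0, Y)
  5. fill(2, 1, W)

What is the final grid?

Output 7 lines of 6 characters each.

Answer: WWWWWW
WWWWWW
WWWWKW
YYYYKW
YYYWWW
YYYWWW
WYWWWW

Derivation:
After op 1 fill(0,4,B) [21 cells changed]:
BBBBBB
BBBBBB
BBBBKB
YYYYKB
YYYWWB
YYYWWB
YYYWWB
After op 2 paint(6,2,W):
BBBBBB
BBBBBB
BBBBKB
YYYYKB
YYYWWB
YYYWWB
YYWWWB
After op 3 paint(6,0,W):
BBBBBB
BBBBBB
BBBBKB
YYYYKB
YYYWWB
YYYWWB
WYWWWB
After op 4 paint(3,0,Y):
BBBBBB
BBBBBB
BBBBKB
YYYYKB
YYYWWB
YYYWWB
WYWWWB
After op 5 fill(2,1,W) [21 cells changed]:
WWWWWW
WWWWWW
WWWWKW
YYYYKW
YYYWWW
YYYWWW
WYWWWW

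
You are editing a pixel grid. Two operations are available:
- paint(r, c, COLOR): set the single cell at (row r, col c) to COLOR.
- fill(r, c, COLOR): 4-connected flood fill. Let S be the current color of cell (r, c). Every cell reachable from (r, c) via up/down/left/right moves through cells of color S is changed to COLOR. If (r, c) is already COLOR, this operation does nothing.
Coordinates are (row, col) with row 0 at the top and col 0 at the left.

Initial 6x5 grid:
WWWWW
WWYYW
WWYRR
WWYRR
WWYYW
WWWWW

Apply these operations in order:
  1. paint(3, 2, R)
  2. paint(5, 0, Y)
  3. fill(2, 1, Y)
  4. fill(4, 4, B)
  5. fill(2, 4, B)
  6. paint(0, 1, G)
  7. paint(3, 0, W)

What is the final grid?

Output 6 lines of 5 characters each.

Answer: BGBBB
BBBBB
BBBBB
WBBBB
BBBBB
BBBBB

Derivation:
After op 1 paint(3,2,R):
WWWWW
WWYYW
WWYRR
WWRRR
WWYYW
WWWWW
After op 2 paint(5,0,Y):
WWWWW
WWYYW
WWYRR
WWRRR
WWYYW
YWWWW
After op 3 fill(2,1,Y) [19 cells changed]:
YYYYY
YYYYY
YYYRR
YYRRR
YYYYY
YYYYY
After op 4 fill(4,4,B) [25 cells changed]:
BBBBB
BBBBB
BBBRR
BBRRR
BBBBB
BBBBB
After op 5 fill(2,4,B) [5 cells changed]:
BBBBB
BBBBB
BBBBB
BBBBB
BBBBB
BBBBB
After op 6 paint(0,1,G):
BGBBB
BBBBB
BBBBB
BBBBB
BBBBB
BBBBB
After op 7 paint(3,0,W):
BGBBB
BBBBB
BBBBB
WBBBB
BBBBB
BBBBB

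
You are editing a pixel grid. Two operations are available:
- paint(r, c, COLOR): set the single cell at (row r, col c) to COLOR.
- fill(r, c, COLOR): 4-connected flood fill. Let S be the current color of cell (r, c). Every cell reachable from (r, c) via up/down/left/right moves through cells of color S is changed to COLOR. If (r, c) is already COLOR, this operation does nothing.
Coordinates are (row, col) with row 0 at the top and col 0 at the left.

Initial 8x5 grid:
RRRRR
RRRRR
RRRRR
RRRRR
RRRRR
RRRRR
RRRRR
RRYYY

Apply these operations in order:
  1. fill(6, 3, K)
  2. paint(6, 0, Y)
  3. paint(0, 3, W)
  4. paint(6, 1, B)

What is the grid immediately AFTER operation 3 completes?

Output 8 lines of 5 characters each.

Answer: KKKWK
KKKKK
KKKKK
KKKKK
KKKKK
KKKKK
YKKKK
KKYYY

Derivation:
After op 1 fill(6,3,K) [37 cells changed]:
KKKKK
KKKKK
KKKKK
KKKKK
KKKKK
KKKKK
KKKKK
KKYYY
After op 2 paint(6,0,Y):
KKKKK
KKKKK
KKKKK
KKKKK
KKKKK
KKKKK
YKKKK
KKYYY
After op 3 paint(0,3,W):
KKKWK
KKKKK
KKKKK
KKKKK
KKKKK
KKKKK
YKKKK
KKYYY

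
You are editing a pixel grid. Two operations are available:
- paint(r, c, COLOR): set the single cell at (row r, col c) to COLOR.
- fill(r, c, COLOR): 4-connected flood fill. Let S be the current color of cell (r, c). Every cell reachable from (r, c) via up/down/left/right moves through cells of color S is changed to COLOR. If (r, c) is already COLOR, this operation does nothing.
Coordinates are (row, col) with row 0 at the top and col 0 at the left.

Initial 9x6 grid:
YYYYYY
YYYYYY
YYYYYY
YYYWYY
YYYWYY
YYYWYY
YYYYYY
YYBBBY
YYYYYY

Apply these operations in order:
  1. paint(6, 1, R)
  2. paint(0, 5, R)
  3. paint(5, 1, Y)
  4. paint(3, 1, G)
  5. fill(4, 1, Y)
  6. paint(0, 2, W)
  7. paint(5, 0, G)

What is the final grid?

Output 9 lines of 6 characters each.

Answer: YYWYYR
YYYYYY
YYYYYY
YGYWYY
YYYWYY
GYYWYY
YRYYYY
YYBBBY
YYYYYY

Derivation:
After op 1 paint(6,1,R):
YYYYYY
YYYYYY
YYYYYY
YYYWYY
YYYWYY
YYYWYY
YRYYYY
YYBBBY
YYYYYY
After op 2 paint(0,5,R):
YYYYYR
YYYYYY
YYYYYY
YYYWYY
YYYWYY
YYYWYY
YRYYYY
YYBBBY
YYYYYY
After op 3 paint(5,1,Y):
YYYYYR
YYYYYY
YYYYYY
YYYWYY
YYYWYY
YYYWYY
YRYYYY
YYBBBY
YYYYYY
After op 4 paint(3,1,G):
YYYYYR
YYYYYY
YYYYYY
YGYWYY
YYYWYY
YYYWYY
YRYYYY
YYBBBY
YYYYYY
After op 5 fill(4,1,Y) [0 cells changed]:
YYYYYR
YYYYYY
YYYYYY
YGYWYY
YYYWYY
YYYWYY
YRYYYY
YYBBBY
YYYYYY
After op 6 paint(0,2,W):
YYWYYR
YYYYYY
YYYYYY
YGYWYY
YYYWYY
YYYWYY
YRYYYY
YYBBBY
YYYYYY
After op 7 paint(5,0,G):
YYWYYR
YYYYYY
YYYYYY
YGYWYY
YYYWYY
GYYWYY
YRYYYY
YYBBBY
YYYYYY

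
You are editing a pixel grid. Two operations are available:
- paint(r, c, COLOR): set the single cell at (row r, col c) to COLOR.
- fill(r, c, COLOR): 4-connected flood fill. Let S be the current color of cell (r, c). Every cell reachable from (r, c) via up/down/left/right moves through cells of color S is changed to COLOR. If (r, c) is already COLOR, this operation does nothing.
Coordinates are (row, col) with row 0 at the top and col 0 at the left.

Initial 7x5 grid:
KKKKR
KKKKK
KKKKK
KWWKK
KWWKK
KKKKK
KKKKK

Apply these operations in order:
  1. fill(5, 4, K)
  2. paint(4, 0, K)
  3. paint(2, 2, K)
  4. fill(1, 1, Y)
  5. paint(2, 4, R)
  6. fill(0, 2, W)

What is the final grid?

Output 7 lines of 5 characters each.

Answer: WWWWR
WWWWW
WWWWR
WWWWW
WWWWW
WWWWW
WWWWW

Derivation:
After op 1 fill(5,4,K) [0 cells changed]:
KKKKR
KKKKK
KKKKK
KWWKK
KWWKK
KKKKK
KKKKK
After op 2 paint(4,0,K):
KKKKR
KKKKK
KKKKK
KWWKK
KWWKK
KKKKK
KKKKK
After op 3 paint(2,2,K):
KKKKR
KKKKK
KKKKK
KWWKK
KWWKK
KKKKK
KKKKK
After op 4 fill(1,1,Y) [30 cells changed]:
YYYYR
YYYYY
YYYYY
YWWYY
YWWYY
YYYYY
YYYYY
After op 5 paint(2,4,R):
YYYYR
YYYYY
YYYYR
YWWYY
YWWYY
YYYYY
YYYYY
After op 6 fill(0,2,W) [29 cells changed]:
WWWWR
WWWWW
WWWWR
WWWWW
WWWWW
WWWWW
WWWWW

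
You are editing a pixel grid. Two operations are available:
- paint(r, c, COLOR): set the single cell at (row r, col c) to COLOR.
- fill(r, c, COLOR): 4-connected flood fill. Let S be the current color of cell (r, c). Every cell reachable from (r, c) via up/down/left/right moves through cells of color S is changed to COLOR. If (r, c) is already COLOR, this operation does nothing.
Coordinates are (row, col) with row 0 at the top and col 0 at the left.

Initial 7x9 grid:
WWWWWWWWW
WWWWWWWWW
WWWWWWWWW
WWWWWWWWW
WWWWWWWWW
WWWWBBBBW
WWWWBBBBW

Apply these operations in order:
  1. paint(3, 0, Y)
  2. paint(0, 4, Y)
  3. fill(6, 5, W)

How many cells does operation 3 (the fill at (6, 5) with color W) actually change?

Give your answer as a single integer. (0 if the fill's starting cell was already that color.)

Answer: 8

Derivation:
After op 1 paint(3,0,Y):
WWWWWWWWW
WWWWWWWWW
WWWWWWWWW
YWWWWWWWW
WWWWWWWWW
WWWWBBBBW
WWWWBBBBW
After op 2 paint(0,4,Y):
WWWWYWWWW
WWWWWWWWW
WWWWWWWWW
YWWWWWWWW
WWWWWWWWW
WWWWBBBBW
WWWWBBBBW
After op 3 fill(6,5,W) [8 cells changed]:
WWWWYWWWW
WWWWWWWWW
WWWWWWWWW
YWWWWWWWW
WWWWWWWWW
WWWWWWWWW
WWWWWWWWW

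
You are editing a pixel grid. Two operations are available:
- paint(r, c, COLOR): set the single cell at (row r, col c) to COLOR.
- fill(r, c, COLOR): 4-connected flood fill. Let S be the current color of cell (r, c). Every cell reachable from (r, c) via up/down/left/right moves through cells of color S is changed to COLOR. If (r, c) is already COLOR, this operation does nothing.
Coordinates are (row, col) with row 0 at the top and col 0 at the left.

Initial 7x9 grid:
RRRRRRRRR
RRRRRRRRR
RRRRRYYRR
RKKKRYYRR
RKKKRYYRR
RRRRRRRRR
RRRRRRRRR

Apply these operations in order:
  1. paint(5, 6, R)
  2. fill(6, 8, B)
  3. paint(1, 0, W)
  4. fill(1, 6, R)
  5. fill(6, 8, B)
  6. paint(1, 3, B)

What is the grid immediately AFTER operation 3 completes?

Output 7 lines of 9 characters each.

Answer: BBBBBBBBB
WBBBBBBBB
BBBBBYYBB
BKKKBYYBB
BKKKBYYBB
BBBBBBBBB
BBBBBBBBB

Derivation:
After op 1 paint(5,6,R):
RRRRRRRRR
RRRRRRRRR
RRRRRYYRR
RKKKRYYRR
RKKKRYYRR
RRRRRRRRR
RRRRRRRRR
After op 2 fill(6,8,B) [51 cells changed]:
BBBBBBBBB
BBBBBBBBB
BBBBBYYBB
BKKKBYYBB
BKKKBYYBB
BBBBBBBBB
BBBBBBBBB
After op 3 paint(1,0,W):
BBBBBBBBB
WBBBBBBBB
BBBBBYYBB
BKKKBYYBB
BKKKBYYBB
BBBBBBBBB
BBBBBBBBB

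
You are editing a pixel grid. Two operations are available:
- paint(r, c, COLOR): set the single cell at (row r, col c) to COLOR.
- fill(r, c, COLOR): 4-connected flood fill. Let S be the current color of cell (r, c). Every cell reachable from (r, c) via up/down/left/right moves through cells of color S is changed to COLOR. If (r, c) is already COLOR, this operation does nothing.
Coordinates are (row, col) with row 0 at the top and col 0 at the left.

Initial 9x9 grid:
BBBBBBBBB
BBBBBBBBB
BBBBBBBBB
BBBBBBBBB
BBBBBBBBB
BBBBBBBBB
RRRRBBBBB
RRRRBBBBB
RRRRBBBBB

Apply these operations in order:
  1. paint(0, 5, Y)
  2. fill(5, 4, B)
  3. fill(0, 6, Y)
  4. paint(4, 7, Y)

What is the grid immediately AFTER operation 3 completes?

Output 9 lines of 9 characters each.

Answer: YYYYYYYYY
YYYYYYYYY
YYYYYYYYY
YYYYYYYYY
YYYYYYYYY
YYYYYYYYY
RRRRYYYYY
RRRRYYYYY
RRRRYYYYY

Derivation:
After op 1 paint(0,5,Y):
BBBBBYBBB
BBBBBBBBB
BBBBBBBBB
BBBBBBBBB
BBBBBBBBB
BBBBBBBBB
RRRRBBBBB
RRRRBBBBB
RRRRBBBBB
After op 2 fill(5,4,B) [0 cells changed]:
BBBBBYBBB
BBBBBBBBB
BBBBBBBBB
BBBBBBBBB
BBBBBBBBB
BBBBBBBBB
RRRRBBBBB
RRRRBBBBB
RRRRBBBBB
After op 3 fill(0,6,Y) [68 cells changed]:
YYYYYYYYY
YYYYYYYYY
YYYYYYYYY
YYYYYYYYY
YYYYYYYYY
YYYYYYYYY
RRRRYYYYY
RRRRYYYYY
RRRRYYYYY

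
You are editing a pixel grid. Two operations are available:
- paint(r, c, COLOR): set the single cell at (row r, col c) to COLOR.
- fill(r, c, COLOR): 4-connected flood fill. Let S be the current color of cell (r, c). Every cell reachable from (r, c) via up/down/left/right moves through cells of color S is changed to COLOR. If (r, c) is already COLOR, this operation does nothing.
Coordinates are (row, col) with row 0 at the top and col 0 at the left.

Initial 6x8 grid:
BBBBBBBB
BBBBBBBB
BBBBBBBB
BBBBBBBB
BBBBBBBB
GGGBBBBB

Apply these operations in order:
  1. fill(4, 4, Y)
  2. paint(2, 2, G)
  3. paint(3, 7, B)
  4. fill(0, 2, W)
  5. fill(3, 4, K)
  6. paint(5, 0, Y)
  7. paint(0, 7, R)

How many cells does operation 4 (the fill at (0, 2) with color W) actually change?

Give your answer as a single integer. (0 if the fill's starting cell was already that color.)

Answer: 43

Derivation:
After op 1 fill(4,4,Y) [45 cells changed]:
YYYYYYYY
YYYYYYYY
YYYYYYYY
YYYYYYYY
YYYYYYYY
GGGYYYYY
After op 2 paint(2,2,G):
YYYYYYYY
YYYYYYYY
YYGYYYYY
YYYYYYYY
YYYYYYYY
GGGYYYYY
After op 3 paint(3,7,B):
YYYYYYYY
YYYYYYYY
YYGYYYYY
YYYYYYYB
YYYYYYYY
GGGYYYYY
After op 4 fill(0,2,W) [43 cells changed]:
WWWWWWWW
WWWWWWWW
WWGWWWWW
WWWWWWWB
WWWWWWWW
GGGWWWWW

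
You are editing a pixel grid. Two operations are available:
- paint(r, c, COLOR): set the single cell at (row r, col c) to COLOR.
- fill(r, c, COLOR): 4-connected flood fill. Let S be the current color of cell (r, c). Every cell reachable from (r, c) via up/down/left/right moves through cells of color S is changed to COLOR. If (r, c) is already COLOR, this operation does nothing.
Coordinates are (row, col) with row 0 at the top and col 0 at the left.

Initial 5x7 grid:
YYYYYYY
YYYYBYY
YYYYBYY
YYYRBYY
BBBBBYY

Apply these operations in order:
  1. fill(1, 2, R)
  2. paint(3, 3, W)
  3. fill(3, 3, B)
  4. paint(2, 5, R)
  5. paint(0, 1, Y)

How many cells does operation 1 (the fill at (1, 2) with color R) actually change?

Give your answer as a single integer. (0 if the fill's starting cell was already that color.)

After op 1 fill(1,2,R) [26 cells changed]:
RRRRRRR
RRRRBRR
RRRRBRR
RRRRBRR
BBBBBRR

Answer: 26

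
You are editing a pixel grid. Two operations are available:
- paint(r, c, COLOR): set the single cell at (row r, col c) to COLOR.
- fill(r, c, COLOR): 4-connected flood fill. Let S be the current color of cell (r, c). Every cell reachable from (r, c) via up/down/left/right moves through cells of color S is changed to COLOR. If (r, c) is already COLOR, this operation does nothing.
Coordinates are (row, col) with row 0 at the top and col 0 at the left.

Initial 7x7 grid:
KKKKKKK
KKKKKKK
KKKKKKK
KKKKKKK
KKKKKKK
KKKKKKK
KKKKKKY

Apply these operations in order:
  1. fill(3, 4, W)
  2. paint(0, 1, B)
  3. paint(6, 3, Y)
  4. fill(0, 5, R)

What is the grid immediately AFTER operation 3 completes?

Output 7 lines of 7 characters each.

Answer: WBWWWWW
WWWWWWW
WWWWWWW
WWWWWWW
WWWWWWW
WWWWWWW
WWWYWWY

Derivation:
After op 1 fill(3,4,W) [48 cells changed]:
WWWWWWW
WWWWWWW
WWWWWWW
WWWWWWW
WWWWWWW
WWWWWWW
WWWWWWY
After op 2 paint(0,1,B):
WBWWWWW
WWWWWWW
WWWWWWW
WWWWWWW
WWWWWWW
WWWWWWW
WWWWWWY
After op 3 paint(6,3,Y):
WBWWWWW
WWWWWWW
WWWWWWW
WWWWWWW
WWWWWWW
WWWWWWW
WWWYWWY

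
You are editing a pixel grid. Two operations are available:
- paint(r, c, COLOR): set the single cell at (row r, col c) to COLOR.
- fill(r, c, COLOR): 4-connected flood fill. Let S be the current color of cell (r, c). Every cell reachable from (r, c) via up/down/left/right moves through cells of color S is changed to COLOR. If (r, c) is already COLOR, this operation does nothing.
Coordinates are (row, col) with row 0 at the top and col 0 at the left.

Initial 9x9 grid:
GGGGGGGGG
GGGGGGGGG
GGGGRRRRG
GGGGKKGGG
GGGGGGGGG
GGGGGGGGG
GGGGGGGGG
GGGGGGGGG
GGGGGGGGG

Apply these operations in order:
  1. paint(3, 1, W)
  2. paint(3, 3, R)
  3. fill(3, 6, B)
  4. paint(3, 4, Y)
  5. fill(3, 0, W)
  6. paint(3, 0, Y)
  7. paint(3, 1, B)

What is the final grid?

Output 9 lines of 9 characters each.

After op 1 paint(3,1,W):
GGGGGGGGG
GGGGGGGGG
GGGGRRRRG
GWGGKKGGG
GGGGGGGGG
GGGGGGGGG
GGGGGGGGG
GGGGGGGGG
GGGGGGGGG
After op 2 paint(3,3,R):
GGGGGGGGG
GGGGGGGGG
GGGGRRRRG
GWGRKKGGG
GGGGGGGGG
GGGGGGGGG
GGGGGGGGG
GGGGGGGGG
GGGGGGGGG
After op 3 fill(3,6,B) [73 cells changed]:
BBBBBBBBB
BBBBBBBBB
BBBBRRRRB
BWBRKKBBB
BBBBBBBBB
BBBBBBBBB
BBBBBBBBB
BBBBBBBBB
BBBBBBBBB
After op 4 paint(3,4,Y):
BBBBBBBBB
BBBBBBBBB
BBBBRRRRB
BWBRYKBBB
BBBBBBBBB
BBBBBBBBB
BBBBBBBBB
BBBBBBBBB
BBBBBBBBB
After op 5 fill(3,0,W) [73 cells changed]:
WWWWWWWWW
WWWWWWWWW
WWWWRRRRW
WWWRYKWWW
WWWWWWWWW
WWWWWWWWW
WWWWWWWWW
WWWWWWWWW
WWWWWWWWW
After op 6 paint(3,0,Y):
WWWWWWWWW
WWWWWWWWW
WWWWRRRRW
YWWRYKWWW
WWWWWWWWW
WWWWWWWWW
WWWWWWWWW
WWWWWWWWW
WWWWWWWWW
After op 7 paint(3,1,B):
WWWWWWWWW
WWWWWWWWW
WWWWRRRRW
YBWRYKWWW
WWWWWWWWW
WWWWWWWWW
WWWWWWWWW
WWWWWWWWW
WWWWWWWWW

Answer: WWWWWWWWW
WWWWWWWWW
WWWWRRRRW
YBWRYKWWW
WWWWWWWWW
WWWWWWWWW
WWWWWWWWW
WWWWWWWWW
WWWWWWWWW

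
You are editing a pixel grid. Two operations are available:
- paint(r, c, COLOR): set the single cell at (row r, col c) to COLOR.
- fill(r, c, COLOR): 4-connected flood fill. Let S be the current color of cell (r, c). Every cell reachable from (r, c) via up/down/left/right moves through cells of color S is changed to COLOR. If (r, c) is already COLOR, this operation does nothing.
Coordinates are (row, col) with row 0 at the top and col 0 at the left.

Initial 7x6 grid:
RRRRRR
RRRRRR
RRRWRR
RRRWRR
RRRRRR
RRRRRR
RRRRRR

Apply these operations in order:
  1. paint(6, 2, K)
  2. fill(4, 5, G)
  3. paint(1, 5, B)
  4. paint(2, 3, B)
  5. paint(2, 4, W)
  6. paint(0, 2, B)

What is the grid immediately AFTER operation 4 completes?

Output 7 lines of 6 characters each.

After op 1 paint(6,2,K):
RRRRRR
RRRRRR
RRRWRR
RRRWRR
RRRRRR
RRRRRR
RRKRRR
After op 2 fill(4,5,G) [39 cells changed]:
GGGGGG
GGGGGG
GGGWGG
GGGWGG
GGGGGG
GGGGGG
GGKGGG
After op 3 paint(1,5,B):
GGGGGG
GGGGGB
GGGWGG
GGGWGG
GGGGGG
GGGGGG
GGKGGG
After op 4 paint(2,3,B):
GGGGGG
GGGGGB
GGGBGG
GGGWGG
GGGGGG
GGGGGG
GGKGGG

Answer: GGGGGG
GGGGGB
GGGBGG
GGGWGG
GGGGGG
GGGGGG
GGKGGG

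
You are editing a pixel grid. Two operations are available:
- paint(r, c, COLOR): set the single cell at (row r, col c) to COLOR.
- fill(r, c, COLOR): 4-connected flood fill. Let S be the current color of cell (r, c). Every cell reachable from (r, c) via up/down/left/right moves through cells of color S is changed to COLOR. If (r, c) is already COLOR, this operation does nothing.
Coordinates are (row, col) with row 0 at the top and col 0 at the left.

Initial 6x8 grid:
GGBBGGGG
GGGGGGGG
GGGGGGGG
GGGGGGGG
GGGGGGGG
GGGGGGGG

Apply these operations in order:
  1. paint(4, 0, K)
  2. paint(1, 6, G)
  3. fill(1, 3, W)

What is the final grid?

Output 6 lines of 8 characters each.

Answer: WWBBWWWW
WWWWWWWW
WWWWWWWW
WWWWWWWW
KWWWWWWW
WWWWWWWW

Derivation:
After op 1 paint(4,0,K):
GGBBGGGG
GGGGGGGG
GGGGGGGG
GGGGGGGG
KGGGGGGG
GGGGGGGG
After op 2 paint(1,6,G):
GGBBGGGG
GGGGGGGG
GGGGGGGG
GGGGGGGG
KGGGGGGG
GGGGGGGG
After op 3 fill(1,3,W) [45 cells changed]:
WWBBWWWW
WWWWWWWW
WWWWWWWW
WWWWWWWW
KWWWWWWW
WWWWWWWW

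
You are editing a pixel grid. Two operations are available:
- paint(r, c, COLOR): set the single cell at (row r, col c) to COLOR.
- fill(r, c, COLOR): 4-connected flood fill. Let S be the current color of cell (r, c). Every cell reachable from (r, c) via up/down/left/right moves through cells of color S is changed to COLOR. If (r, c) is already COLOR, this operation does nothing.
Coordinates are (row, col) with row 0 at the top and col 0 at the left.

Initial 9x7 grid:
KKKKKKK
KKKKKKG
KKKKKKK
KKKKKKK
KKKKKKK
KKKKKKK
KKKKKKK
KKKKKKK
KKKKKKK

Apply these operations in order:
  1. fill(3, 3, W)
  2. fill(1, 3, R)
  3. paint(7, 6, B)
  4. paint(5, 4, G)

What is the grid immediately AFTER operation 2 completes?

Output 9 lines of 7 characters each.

After op 1 fill(3,3,W) [62 cells changed]:
WWWWWWW
WWWWWWG
WWWWWWW
WWWWWWW
WWWWWWW
WWWWWWW
WWWWWWW
WWWWWWW
WWWWWWW
After op 2 fill(1,3,R) [62 cells changed]:
RRRRRRR
RRRRRRG
RRRRRRR
RRRRRRR
RRRRRRR
RRRRRRR
RRRRRRR
RRRRRRR
RRRRRRR

Answer: RRRRRRR
RRRRRRG
RRRRRRR
RRRRRRR
RRRRRRR
RRRRRRR
RRRRRRR
RRRRRRR
RRRRRRR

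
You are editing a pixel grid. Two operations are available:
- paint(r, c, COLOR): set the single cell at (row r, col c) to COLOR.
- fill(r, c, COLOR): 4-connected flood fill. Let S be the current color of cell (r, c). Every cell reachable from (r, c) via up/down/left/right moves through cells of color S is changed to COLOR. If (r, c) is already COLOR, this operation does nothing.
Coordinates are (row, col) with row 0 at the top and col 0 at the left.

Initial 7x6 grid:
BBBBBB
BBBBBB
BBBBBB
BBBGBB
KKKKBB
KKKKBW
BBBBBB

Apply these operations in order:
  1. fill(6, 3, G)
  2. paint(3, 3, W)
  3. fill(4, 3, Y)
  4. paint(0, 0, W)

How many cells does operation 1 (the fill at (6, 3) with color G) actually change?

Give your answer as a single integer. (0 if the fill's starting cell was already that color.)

Answer: 32

Derivation:
After op 1 fill(6,3,G) [32 cells changed]:
GGGGGG
GGGGGG
GGGGGG
GGGGGG
KKKKGG
KKKKGW
GGGGGG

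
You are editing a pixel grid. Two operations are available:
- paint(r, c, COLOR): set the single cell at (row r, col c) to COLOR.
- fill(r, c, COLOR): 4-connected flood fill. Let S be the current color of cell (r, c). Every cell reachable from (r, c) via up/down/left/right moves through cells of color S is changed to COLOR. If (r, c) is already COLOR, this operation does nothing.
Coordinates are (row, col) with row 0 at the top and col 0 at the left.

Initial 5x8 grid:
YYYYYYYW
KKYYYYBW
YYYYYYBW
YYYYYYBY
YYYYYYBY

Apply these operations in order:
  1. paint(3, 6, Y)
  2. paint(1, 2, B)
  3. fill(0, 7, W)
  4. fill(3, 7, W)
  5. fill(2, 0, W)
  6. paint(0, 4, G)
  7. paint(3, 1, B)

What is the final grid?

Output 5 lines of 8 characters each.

Answer: WWWWGWWW
KKBWWWBW
WWWWWWBW
WBWWWWWW
WWWWWWBW

Derivation:
After op 1 paint(3,6,Y):
YYYYYYYW
KKYYYYBW
YYYYYYBW
YYYYYYYY
YYYYYYBY
After op 2 paint(1,2,B):
YYYYYYYW
KKBYYYBW
YYYYYYBW
YYYYYYYY
YYYYYYBY
After op 3 fill(0,7,W) [0 cells changed]:
YYYYYYYW
KKBYYYBW
YYYYYYBW
YYYYYYYY
YYYYYYBY
After op 4 fill(3,7,W) [31 cells changed]:
WWWWWWWW
KKBWWWBW
WWWWWWBW
WWWWWWWW
WWWWWWBW
After op 5 fill(2,0,W) [0 cells changed]:
WWWWWWWW
KKBWWWBW
WWWWWWBW
WWWWWWWW
WWWWWWBW
After op 6 paint(0,4,G):
WWWWGWWW
KKBWWWBW
WWWWWWBW
WWWWWWWW
WWWWWWBW
After op 7 paint(3,1,B):
WWWWGWWW
KKBWWWBW
WWWWWWBW
WBWWWWWW
WWWWWWBW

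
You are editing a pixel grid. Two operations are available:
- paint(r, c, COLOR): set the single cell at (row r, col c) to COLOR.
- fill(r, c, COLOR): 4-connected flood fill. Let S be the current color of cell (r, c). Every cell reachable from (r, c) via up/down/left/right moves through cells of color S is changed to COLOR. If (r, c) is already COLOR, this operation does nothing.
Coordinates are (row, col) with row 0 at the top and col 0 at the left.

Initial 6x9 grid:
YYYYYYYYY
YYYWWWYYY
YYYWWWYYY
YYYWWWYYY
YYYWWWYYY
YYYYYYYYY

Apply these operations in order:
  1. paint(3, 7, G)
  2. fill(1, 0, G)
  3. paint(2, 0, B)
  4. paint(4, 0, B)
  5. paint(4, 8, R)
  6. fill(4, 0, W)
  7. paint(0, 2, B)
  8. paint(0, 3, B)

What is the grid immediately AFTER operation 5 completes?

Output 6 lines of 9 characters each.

Answer: GGGGGGGGG
GGGWWWGGG
BGGWWWGGG
GGGWWWGGG
BGGWWWGGR
GGGGGGGGG

Derivation:
After op 1 paint(3,7,G):
YYYYYYYYY
YYYWWWYYY
YYYWWWYYY
YYYWWWYGY
YYYWWWYYY
YYYYYYYYY
After op 2 fill(1,0,G) [41 cells changed]:
GGGGGGGGG
GGGWWWGGG
GGGWWWGGG
GGGWWWGGG
GGGWWWGGG
GGGGGGGGG
After op 3 paint(2,0,B):
GGGGGGGGG
GGGWWWGGG
BGGWWWGGG
GGGWWWGGG
GGGWWWGGG
GGGGGGGGG
After op 4 paint(4,0,B):
GGGGGGGGG
GGGWWWGGG
BGGWWWGGG
GGGWWWGGG
BGGWWWGGG
GGGGGGGGG
After op 5 paint(4,8,R):
GGGGGGGGG
GGGWWWGGG
BGGWWWGGG
GGGWWWGGG
BGGWWWGGR
GGGGGGGGG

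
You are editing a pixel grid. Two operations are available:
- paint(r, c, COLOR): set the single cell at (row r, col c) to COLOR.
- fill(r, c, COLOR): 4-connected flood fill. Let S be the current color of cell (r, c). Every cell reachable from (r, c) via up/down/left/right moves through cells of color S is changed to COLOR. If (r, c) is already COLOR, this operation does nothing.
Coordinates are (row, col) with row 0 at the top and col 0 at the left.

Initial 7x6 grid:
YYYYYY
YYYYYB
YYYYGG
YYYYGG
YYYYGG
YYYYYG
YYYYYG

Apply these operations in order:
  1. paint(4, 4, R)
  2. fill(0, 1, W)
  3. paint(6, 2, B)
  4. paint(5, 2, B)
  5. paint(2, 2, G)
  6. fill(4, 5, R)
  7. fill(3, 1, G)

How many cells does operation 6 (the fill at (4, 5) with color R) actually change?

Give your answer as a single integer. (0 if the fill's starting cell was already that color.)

Answer: 7

Derivation:
After op 1 paint(4,4,R):
YYYYYY
YYYYYB
YYYYGG
YYYYGG
YYYYRG
YYYYYG
YYYYYG
After op 2 fill(0,1,W) [33 cells changed]:
WWWWWW
WWWWWB
WWWWGG
WWWWGG
WWWWRG
WWWWWG
WWWWWG
After op 3 paint(6,2,B):
WWWWWW
WWWWWB
WWWWGG
WWWWGG
WWWWRG
WWWWWG
WWBWWG
After op 4 paint(5,2,B):
WWWWWW
WWWWWB
WWWWGG
WWWWGG
WWWWRG
WWBWWG
WWBWWG
After op 5 paint(2,2,G):
WWWWWW
WWWWWB
WWGWGG
WWWWGG
WWWWRG
WWBWWG
WWBWWG
After op 6 fill(4,5,R) [7 cells changed]:
WWWWWW
WWWWWB
WWGWRR
WWWWRR
WWWWRR
WWBWWR
WWBWWR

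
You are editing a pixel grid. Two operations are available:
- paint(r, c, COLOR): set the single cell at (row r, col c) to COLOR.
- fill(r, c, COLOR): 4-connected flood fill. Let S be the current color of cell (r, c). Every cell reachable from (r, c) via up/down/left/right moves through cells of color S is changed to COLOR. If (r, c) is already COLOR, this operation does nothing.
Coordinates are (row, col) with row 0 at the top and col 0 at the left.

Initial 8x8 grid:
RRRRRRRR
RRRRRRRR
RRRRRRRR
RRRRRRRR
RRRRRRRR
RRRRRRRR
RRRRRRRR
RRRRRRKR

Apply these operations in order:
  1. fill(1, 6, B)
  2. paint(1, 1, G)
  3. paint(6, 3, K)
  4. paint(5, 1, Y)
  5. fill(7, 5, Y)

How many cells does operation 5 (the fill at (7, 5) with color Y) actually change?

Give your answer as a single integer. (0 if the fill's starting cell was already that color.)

After op 1 fill(1,6,B) [63 cells changed]:
BBBBBBBB
BBBBBBBB
BBBBBBBB
BBBBBBBB
BBBBBBBB
BBBBBBBB
BBBBBBBB
BBBBBBKB
After op 2 paint(1,1,G):
BBBBBBBB
BGBBBBBB
BBBBBBBB
BBBBBBBB
BBBBBBBB
BBBBBBBB
BBBBBBBB
BBBBBBKB
After op 3 paint(6,3,K):
BBBBBBBB
BGBBBBBB
BBBBBBBB
BBBBBBBB
BBBBBBBB
BBBBBBBB
BBBKBBBB
BBBBBBKB
After op 4 paint(5,1,Y):
BBBBBBBB
BGBBBBBB
BBBBBBBB
BBBBBBBB
BBBBBBBB
BYBBBBBB
BBBKBBBB
BBBBBBKB
After op 5 fill(7,5,Y) [60 cells changed]:
YYYYYYYY
YGYYYYYY
YYYYYYYY
YYYYYYYY
YYYYYYYY
YYYYYYYY
YYYKYYYY
YYYYYYKY

Answer: 60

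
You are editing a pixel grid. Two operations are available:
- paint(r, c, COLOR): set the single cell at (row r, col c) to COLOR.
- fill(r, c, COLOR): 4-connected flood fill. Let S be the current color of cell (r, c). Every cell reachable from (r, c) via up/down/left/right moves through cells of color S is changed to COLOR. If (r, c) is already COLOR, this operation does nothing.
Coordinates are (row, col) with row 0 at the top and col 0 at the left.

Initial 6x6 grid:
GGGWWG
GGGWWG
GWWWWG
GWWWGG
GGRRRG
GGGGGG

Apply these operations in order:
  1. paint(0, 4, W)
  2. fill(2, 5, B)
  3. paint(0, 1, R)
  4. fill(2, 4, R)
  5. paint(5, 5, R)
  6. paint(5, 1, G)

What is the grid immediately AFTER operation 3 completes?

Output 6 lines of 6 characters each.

After op 1 paint(0,4,W):
GGGWWG
GGGWWG
GWWWWG
GWWWGG
GGRRRG
GGGGGG
After op 2 fill(2,5,B) [22 cells changed]:
BBBWWB
BBBWWB
BWWWWB
BWWWBB
BBRRRB
BBBBBB
After op 3 paint(0,1,R):
BRBWWB
BBBWWB
BWWWWB
BWWWBB
BBRRRB
BBBBBB

Answer: BRBWWB
BBBWWB
BWWWWB
BWWWBB
BBRRRB
BBBBBB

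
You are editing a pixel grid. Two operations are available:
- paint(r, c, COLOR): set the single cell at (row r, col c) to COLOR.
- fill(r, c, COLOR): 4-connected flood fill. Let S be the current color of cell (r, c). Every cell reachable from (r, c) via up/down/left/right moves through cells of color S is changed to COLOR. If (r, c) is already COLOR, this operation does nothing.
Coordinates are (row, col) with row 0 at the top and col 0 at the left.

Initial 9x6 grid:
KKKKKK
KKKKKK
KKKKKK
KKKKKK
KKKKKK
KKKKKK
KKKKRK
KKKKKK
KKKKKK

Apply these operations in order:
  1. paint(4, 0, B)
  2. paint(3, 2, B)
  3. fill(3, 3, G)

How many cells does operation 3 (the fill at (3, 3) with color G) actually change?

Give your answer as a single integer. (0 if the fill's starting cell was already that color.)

Answer: 51

Derivation:
After op 1 paint(4,0,B):
KKKKKK
KKKKKK
KKKKKK
KKKKKK
BKKKKK
KKKKKK
KKKKRK
KKKKKK
KKKKKK
After op 2 paint(3,2,B):
KKKKKK
KKKKKK
KKKKKK
KKBKKK
BKKKKK
KKKKKK
KKKKRK
KKKKKK
KKKKKK
After op 3 fill(3,3,G) [51 cells changed]:
GGGGGG
GGGGGG
GGGGGG
GGBGGG
BGGGGG
GGGGGG
GGGGRG
GGGGGG
GGGGGG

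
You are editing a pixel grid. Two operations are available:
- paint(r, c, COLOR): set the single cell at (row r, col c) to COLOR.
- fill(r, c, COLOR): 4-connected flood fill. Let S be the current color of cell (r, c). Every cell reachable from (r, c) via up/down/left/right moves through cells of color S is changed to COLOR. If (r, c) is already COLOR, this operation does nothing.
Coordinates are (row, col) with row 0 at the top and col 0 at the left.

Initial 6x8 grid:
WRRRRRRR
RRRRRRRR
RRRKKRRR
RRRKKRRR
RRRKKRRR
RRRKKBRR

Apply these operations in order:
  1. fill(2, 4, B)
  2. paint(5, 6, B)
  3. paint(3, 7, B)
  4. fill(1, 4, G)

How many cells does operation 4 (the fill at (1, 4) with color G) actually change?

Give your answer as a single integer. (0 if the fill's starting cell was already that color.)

Answer: 36

Derivation:
After op 1 fill(2,4,B) [8 cells changed]:
WRRRRRRR
RRRRRRRR
RRRBBRRR
RRRBBRRR
RRRBBRRR
RRRBBBRR
After op 2 paint(5,6,B):
WRRRRRRR
RRRRRRRR
RRRBBRRR
RRRBBRRR
RRRBBRRR
RRRBBBBR
After op 3 paint(3,7,B):
WRRRRRRR
RRRRRRRR
RRRBBRRR
RRRBBRRB
RRRBBRRR
RRRBBBBR
After op 4 fill(1,4,G) [36 cells changed]:
WGGGGGGG
GGGGGGGG
GGGBBGGG
GGGBBGGB
GGGBBGGG
GGGBBBBG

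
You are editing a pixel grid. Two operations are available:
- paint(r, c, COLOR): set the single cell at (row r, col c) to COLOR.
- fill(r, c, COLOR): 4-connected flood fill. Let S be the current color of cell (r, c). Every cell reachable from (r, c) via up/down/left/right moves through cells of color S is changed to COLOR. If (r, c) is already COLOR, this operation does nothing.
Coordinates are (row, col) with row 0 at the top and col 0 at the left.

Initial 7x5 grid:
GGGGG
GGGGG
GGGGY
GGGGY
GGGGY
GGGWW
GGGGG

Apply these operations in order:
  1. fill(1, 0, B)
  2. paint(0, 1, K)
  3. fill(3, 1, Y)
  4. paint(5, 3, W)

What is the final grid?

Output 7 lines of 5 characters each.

Answer: YKYYY
YYYYY
YYYYY
YYYYY
YYYYY
YYYWW
YYYYY

Derivation:
After op 1 fill(1,0,B) [30 cells changed]:
BBBBB
BBBBB
BBBBY
BBBBY
BBBBY
BBBWW
BBBBB
After op 2 paint(0,1,K):
BKBBB
BBBBB
BBBBY
BBBBY
BBBBY
BBBWW
BBBBB
After op 3 fill(3,1,Y) [29 cells changed]:
YKYYY
YYYYY
YYYYY
YYYYY
YYYYY
YYYWW
YYYYY
After op 4 paint(5,3,W):
YKYYY
YYYYY
YYYYY
YYYYY
YYYYY
YYYWW
YYYYY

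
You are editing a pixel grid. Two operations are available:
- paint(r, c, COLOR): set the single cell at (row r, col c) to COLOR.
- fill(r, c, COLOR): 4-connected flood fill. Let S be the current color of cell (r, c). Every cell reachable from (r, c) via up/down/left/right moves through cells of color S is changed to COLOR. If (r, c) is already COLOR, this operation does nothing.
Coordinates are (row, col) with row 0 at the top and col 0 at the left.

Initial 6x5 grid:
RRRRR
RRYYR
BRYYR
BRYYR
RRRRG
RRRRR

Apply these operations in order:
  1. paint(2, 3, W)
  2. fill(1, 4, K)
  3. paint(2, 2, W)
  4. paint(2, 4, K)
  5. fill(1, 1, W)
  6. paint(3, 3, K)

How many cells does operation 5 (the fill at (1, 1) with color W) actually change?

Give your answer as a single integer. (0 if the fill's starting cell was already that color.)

Answer: 21

Derivation:
After op 1 paint(2,3,W):
RRRRR
RRYYR
BRYWR
BRYYR
RRRRG
RRRRR
After op 2 fill(1,4,K) [21 cells changed]:
KKKKK
KKYYK
BKYWK
BKYYK
KKKKG
KKKKK
After op 3 paint(2,2,W):
KKKKK
KKYYK
BKWWK
BKYYK
KKKKG
KKKKK
After op 4 paint(2,4,K):
KKKKK
KKYYK
BKWWK
BKYYK
KKKKG
KKKKK
After op 5 fill(1,1,W) [21 cells changed]:
WWWWW
WWYYW
BWWWW
BWYYW
WWWWG
WWWWW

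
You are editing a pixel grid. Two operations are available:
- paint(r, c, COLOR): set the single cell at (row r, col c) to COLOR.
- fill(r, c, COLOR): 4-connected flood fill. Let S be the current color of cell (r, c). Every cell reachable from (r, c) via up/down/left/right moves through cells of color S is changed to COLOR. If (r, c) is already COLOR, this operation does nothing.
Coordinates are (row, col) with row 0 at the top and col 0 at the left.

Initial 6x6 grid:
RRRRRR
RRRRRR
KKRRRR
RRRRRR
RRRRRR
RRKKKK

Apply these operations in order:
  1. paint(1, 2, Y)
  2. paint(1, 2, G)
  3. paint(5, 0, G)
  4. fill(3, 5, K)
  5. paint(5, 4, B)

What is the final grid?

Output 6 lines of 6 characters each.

Answer: KKKKKK
KKGKKK
KKKKKK
KKKKKK
KKKKKK
GKKKBK

Derivation:
After op 1 paint(1,2,Y):
RRRRRR
RRYRRR
KKRRRR
RRRRRR
RRRRRR
RRKKKK
After op 2 paint(1,2,G):
RRRRRR
RRGRRR
KKRRRR
RRRRRR
RRRRRR
RRKKKK
After op 3 paint(5,0,G):
RRRRRR
RRGRRR
KKRRRR
RRRRRR
RRRRRR
GRKKKK
After op 4 fill(3,5,K) [28 cells changed]:
KKKKKK
KKGKKK
KKKKKK
KKKKKK
KKKKKK
GKKKKK
After op 5 paint(5,4,B):
KKKKKK
KKGKKK
KKKKKK
KKKKKK
KKKKKK
GKKKBK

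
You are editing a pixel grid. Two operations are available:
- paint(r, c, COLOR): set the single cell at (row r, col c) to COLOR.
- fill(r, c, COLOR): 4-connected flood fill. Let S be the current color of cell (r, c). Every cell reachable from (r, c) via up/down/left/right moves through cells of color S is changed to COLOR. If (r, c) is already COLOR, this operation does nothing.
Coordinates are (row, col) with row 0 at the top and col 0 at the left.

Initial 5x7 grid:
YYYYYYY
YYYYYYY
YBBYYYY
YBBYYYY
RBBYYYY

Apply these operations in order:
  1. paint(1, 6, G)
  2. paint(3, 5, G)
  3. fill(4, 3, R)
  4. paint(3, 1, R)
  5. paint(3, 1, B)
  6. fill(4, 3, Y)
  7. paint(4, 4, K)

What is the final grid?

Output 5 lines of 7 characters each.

Answer: YYYYYYY
YYYYYYG
YBBYYYY
YBBYYGY
YBBYKYY

Derivation:
After op 1 paint(1,6,G):
YYYYYYY
YYYYYYG
YBBYYYY
YBBYYYY
RBBYYYY
After op 2 paint(3,5,G):
YYYYYYY
YYYYYYG
YBBYYYY
YBBYYGY
RBBYYYY
After op 3 fill(4,3,R) [26 cells changed]:
RRRRRRR
RRRRRRG
RBBRRRR
RBBRRGR
RBBRRRR
After op 4 paint(3,1,R):
RRRRRRR
RRRRRRG
RBBRRRR
RRBRRGR
RBBRRRR
After op 5 paint(3,1,B):
RRRRRRR
RRRRRRG
RBBRRRR
RBBRRGR
RBBRRRR
After op 6 fill(4,3,Y) [27 cells changed]:
YYYYYYY
YYYYYYG
YBBYYYY
YBBYYGY
YBBYYYY
After op 7 paint(4,4,K):
YYYYYYY
YYYYYYG
YBBYYYY
YBBYYGY
YBBYKYY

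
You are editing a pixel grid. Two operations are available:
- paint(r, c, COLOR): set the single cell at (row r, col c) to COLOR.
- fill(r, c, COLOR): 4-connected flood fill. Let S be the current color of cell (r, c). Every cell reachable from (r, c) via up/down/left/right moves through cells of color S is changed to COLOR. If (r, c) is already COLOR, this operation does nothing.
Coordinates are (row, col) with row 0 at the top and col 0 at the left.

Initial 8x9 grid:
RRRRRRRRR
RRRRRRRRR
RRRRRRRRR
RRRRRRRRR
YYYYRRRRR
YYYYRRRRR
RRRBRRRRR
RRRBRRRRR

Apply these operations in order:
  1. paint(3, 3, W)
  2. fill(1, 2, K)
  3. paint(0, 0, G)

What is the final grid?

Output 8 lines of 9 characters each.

Answer: GKKKKKKKK
KKKKKKKKK
KKKKKKKKK
KKKWKKKKK
YYYYKKKKK
YYYYKKKKK
RRRBKKKKK
RRRBKKKKK

Derivation:
After op 1 paint(3,3,W):
RRRRRRRRR
RRRRRRRRR
RRRRRRRRR
RRRWRRRRR
YYYYRRRRR
YYYYRRRRR
RRRBRRRRR
RRRBRRRRR
After op 2 fill(1,2,K) [55 cells changed]:
KKKKKKKKK
KKKKKKKKK
KKKKKKKKK
KKKWKKKKK
YYYYKKKKK
YYYYKKKKK
RRRBKKKKK
RRRBKKKKK
After op 3 paint(0,0,G):
GKKKKKKKK
KKKKKKKKK
KKKKKKKKK
KKKWKKKKK
YYYYKKKKK
YYYYKKKKK
RRRBKKKKK
RRRBKKKKK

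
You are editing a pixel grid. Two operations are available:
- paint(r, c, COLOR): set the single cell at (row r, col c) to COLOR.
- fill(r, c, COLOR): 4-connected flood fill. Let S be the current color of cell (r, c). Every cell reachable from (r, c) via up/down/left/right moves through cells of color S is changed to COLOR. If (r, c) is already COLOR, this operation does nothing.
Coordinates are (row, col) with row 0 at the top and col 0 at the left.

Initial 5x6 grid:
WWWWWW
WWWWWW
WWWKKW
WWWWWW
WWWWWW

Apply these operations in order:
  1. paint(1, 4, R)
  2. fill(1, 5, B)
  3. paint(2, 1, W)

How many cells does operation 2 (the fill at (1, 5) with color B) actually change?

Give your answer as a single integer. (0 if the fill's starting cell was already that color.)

After op 1 paint(1,4,R):
WWWWWW
WWWWRW
WWWKKW
WWWWWW
WWWWWW
After op 2 fill(1,5,B) [27 cells changed]:
BBBBBB
BBBBRB
BBBKKB
BBBBBB
BBBBBB

Answer: 27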